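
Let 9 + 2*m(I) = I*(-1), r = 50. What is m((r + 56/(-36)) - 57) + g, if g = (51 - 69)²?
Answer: 2914/9 ≈ 323.78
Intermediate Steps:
g = 324 (g = (-18)² = 324)
m(I) = -9/2 - I/2 (m(I) = -9/2 + (I*(-1))/2 = -9/2 + (-I)/2 = -9/2 - I/2)
m((r + 56/(-36)) - 57) + g = (-9/2 - ((50 + 56/(-36)) - 57)/2) + 324 = (-9/2 - ((50 + 56*(-1/36)) - 57)/2) + 324 = (-9/2 - ((50 - 14/9) - 57)/2) + 324 = (-9/2 - (436/9 - 57)/2) + 324 = (-9/2 - ½*(-77/9)) + 324 = (-9/2 + 77/18) + 324 = -2/9 + 324 = 2914/9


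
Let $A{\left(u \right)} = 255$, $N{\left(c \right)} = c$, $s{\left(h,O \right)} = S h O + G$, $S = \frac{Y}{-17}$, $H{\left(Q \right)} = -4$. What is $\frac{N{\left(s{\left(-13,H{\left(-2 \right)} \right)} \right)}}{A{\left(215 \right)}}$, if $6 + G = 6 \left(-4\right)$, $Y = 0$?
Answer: $- \frac{2}{17} \approx -0.11765$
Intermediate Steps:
$S = 0$ ($S = \frac{0}{-17} = 0 \left(- \frac{1}{17}\right) = 0$)
$G = -30$ ($G = -6 + 6 \left(-4\right) = -6 - 24 = -30$)
$s{\left(h,O \right)} = -30$ ($s{\left(h,O \right)} = 0 h O - 30 = 0 O - 30 = 0 - 30 = -30$)
$\frac{N{\left(s{\left(-13,H{\left(-2 \right)} \right)} \right)}}{A{\left(215 \right)}} = - \frac{30}{255} = \left(-30\right) \frac{1}{255} = - \frac{2}{17}$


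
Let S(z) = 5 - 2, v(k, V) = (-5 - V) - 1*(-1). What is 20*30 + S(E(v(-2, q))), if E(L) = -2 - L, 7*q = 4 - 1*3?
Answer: 603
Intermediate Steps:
q = ⅐ (q = (4 - 1*3)/7 = (4 - 3)/7 = (⅐)*1 = ⅐ ≈ 0.14286)
v(k, V) = -4 - V (v(k, V) = (-5 - V) + 1 = -4 - V)
S(z) = 3
20*30 + S(E(v(-2, q))) = 20*30 + 3 = 600 + 3 = 603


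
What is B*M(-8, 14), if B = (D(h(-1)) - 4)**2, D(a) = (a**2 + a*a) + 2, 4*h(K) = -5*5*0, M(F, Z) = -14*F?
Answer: 448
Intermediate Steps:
h(K) = 0 (h(K) = (-5*5*0)/4 = (-25*0)/4 = (1/4)*0 = 0)
D(a) = 2 + 2*a**2 (D(a) = (a**2 + a**2) + 2 = 2*a**2 + 2 = 2 + 2*a**2)
B = 4 (B = ((2 + 2*0**2) - 4)**2 = ((2 + 2*0) - 4)**2 = ((2 + 0) - 4)**2 = (2 - 4)**2 = (-2)**2 = 4)
B*M(-8, 14) = 4*(-14*(-8)) = 4*112 = 448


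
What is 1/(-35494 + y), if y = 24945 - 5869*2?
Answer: -1/22287 ≈ -4.4869e-5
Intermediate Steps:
y = 13207 (y = 24945 - 1*11738 = 24945 - 11738 = 13207)
1/(-35494 + y) = 1/(-35494 + 13207) = 1/(-22287) = -1/22287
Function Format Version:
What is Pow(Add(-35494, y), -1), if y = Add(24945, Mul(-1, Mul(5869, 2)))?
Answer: Rational(-1, 22287) ≈ -4.4869e-5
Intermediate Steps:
y = 13207 (y = Add(24945, Mul(-1, 11738)) = Add(24945, -11738) = 13207)
Pow(Add(-35494, y), -1) = Pow(Add(-35494, 13207), -1) = Pow(-22287, -1) = Rational(-1, 22287)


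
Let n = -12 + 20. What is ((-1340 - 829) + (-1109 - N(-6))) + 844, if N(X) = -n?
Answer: -2426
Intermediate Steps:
n = 8
N(X) = -8 (N(X) = -1*8 = -8)
((-1340 - 829) + (-1109 - N(-6))) + 844 = ((-1340 - 829) + (-1109 - 1*(-8))) + 844 = (-2169 + (-1109 + 8)) + 844 = (-2169 - 1101) + 844 = -3270 + 844 = -2426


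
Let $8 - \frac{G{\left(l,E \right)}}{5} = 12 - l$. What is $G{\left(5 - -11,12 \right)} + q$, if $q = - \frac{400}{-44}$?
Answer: $\frac{760}{11} \approx 69.091$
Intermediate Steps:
$q = \frac{100}{11}$ ($q = \left(-400\right) \left(- \frac{1}{44}\right) = \frac{100}{11} \approx 9.0909$)
$G{\left(l,E \right)} = -20 + 5 l$ ($G{\left(l,E \right)} = 40 - 5 \left(12 - l\right) = 40 + \left(-60 + 5 l\right) = -20 + 5 l$)
$G{\left(5 - -11,12 \right)} + q = \left(-20 + 5 \left(5 - -11\right)\right) + \frac{100}{11} = \left(-20 + 5 \left(5 + 11\right)\right) + \frac{100}{11} = \left(-20 + 5 \cdot 16\right) + \frac{100}{11} = \left(-20 + 80\right) + \frac{100}{11} = 60 + \frac{100}{11} = \frac{760}{11}$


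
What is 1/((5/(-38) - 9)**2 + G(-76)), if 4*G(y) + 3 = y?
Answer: 722/45945 ≈ 0.015714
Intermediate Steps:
G(y) = -3/4 + y/4
1/((5/(-38) - 9)**2 + G(-76)) = 1/((5/(-38) - 9)**2 + (-3/4 + (1/4)*(-76))) = 1/((5*(-1/38) - 9)**2 + (-3/4 - 19)) = 1/((-5/38 - 9)**2 - 79/4) = 1/((-347/38)**2 - 79/4) = 1/(120409/1444 - 79/4) = 1/(45945/722) = 722/45945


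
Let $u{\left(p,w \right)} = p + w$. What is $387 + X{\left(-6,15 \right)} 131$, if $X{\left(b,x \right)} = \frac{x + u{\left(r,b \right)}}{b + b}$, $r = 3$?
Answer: $256$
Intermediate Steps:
$X{\left(b,x \right)} = \frac{3 + b + x}{2 b}$ ($X{\left(b,x \right)} = \frac{x + \left(3 + b\right)}{b + b} = \frac{3 + b + x}{2 b}$)
$387 + X{\left(-6,15 \right)} 131 = 387 + \frac{3 - 6 + 15}{2 \left(-6\right)} 131 = 387 + \frac{1}{2} \left(- \frac{1}{6}\right) 12 \cdot 131 = 387 - 131 = 256$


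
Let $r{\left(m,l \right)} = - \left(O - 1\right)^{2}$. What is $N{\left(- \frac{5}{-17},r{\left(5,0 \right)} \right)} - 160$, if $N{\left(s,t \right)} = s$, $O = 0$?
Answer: $- \frac{2715}{17} \approx -159.71$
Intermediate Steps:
$r{\left(m,l \right)} = -1$ ($r{\left(m,l \right)} = - \left(0 - 1\right)^{2} = - \left(-1\right)^{2} = \left(-1\right) 1 = -1$)
$N{\left(- \frac{5}{-17},r{\left(5,0 \right)} \right)} - 160 = - \frac{5}{-17} - 160 = \left(-5\right) \left(- \frac{1}{17}\right) - 160 = \frac{5}{17} - 160 = - \frac{2715}{17}$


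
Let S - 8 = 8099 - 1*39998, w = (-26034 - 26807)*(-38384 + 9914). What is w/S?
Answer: -1504383270/31891 ≈ -47173.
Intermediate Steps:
w = 1504383270 (w = -52841*(-28470) = 1504383270)
S = -31891 (S = 8 + (8099 - 1*39998) = 8 + (8099 - 39998) = 8 - 31899 = -31891)
w/S = 1504383270/(-31891) = 1504383270*(-1/31891) = -1504383270/31891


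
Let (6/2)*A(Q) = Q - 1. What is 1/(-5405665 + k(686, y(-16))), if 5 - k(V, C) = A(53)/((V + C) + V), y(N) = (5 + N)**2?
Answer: -4479/24211951192 ≈ -1.8499e-7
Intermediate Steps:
A(Q) = -1/3 + Q/3 (A(Q) = (Q - 1)/3 = (-1 + Q)/3 = -1/3 + Q/3)
k(V, C) = 5 - 52/(3*(C + 2*V)) (k(V, C) = 5 - (-1/3 + (1/3)*53)/((V + C) + V) = 5 - (-1/3 + 53/3)/((C + V) + V) = 5 - 52/(3*(C + 2*V)))
1/(-5405665 + k(686, y(-16))) = 1/(-5405665 + (-52 + 15*(5 - 16)**2 + 30*686)/(3*((5 - 16)**2 + 2*686))) = 1/(-5405665 + (-52 + 15*(-11)**2 + 20580)/(3*((-11)**2 + 1372))) = 1/(-5405665 + (-52 + 15*121 + 20580)/(3*(121 + 1372))) = 1/(-5405665 + (1/3)*(-52 + 1815 + 20580)/1493) = 1/(-5405665 + (1/3)*(1/1493)*22343) = 1/(-5405665 + 22343/4479) = 1/(-24211951192/4479) = -4479/24211951192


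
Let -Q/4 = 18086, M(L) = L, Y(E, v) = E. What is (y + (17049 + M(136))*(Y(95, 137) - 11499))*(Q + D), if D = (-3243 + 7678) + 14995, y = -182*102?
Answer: 10370948429856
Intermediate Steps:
y = -18564
Q = -72344 (Q = -4*18086 = -72344)
D = 19430 (D = 4435 + 14995 = 19430)
(y + (17049 + M(136))*(Y(95, 137) - 11499))*(Q + D) = (-18564 + (17049 + 136)*(95 - 11499))*(-72344 + 19430) = (-18564 + 17185*(-11404))*(-52914) = (-18564 - 195977740)*(-52914) = -195996304*(-52914) = 10370948429856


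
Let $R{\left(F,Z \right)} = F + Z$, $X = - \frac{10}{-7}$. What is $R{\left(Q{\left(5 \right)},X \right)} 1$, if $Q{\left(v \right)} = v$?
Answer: $\frac{45}{7} \approx 6.4286$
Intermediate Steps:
$X = \frac{10}{7}$ ($X = \left(-10\right) \left(- \frac{1}{7}\right) = \frac{10}{7} \approx 1.4286$)
$R{\left(Q{\left(5 \right)},X \right)} 1 = \left(5 + \frac{10}{7}\right) 1 = \frac{45}{7} \cdot 1 = \frac{45}{7}$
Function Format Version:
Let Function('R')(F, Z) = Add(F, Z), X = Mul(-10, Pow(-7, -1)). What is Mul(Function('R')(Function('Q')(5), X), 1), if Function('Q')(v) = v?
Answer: Rational(45, 7) ≈ 6.4286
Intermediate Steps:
X = Rational(10, 7) (X = Mul(-10, Rational(-1, 7)) = Rational(10, 7) ≈ 1.4286)
Mul(Function('R')(Function('Q')(5), X), 1) = Mul(Add(5, Rational(10, 7)), 1) = Mul(Rational(45, 7), 1) = Rational(45, 7)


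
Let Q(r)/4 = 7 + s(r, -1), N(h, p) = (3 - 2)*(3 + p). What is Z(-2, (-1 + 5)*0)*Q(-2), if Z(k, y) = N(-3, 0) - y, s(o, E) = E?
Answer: 72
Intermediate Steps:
N(h, p) = 3 + p (N(h, p) = 1*(3 + p) = 3 + p)
Q(r) = 24 (Q(r) = 4*(7 - 1) = 4*6 = 24)
Z(k, y) = 3 - y (Z(k, y) = (3 + 0) - y = 3 - y)
Z(-2, (-1 + 5)*0)*Q(-2) = (3 - (-1 + 5)*0)*24 = (3 - 4*0)*24 = (3 - 1*0)*24 = (3 + 0)*24 = 3*24 = 72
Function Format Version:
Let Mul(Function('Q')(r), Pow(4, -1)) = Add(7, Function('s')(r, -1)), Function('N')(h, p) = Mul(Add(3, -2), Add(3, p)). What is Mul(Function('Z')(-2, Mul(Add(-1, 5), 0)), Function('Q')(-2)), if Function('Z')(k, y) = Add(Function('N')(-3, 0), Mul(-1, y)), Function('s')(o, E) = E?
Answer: 72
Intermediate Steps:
Function('N')(h, p) = Add(3, p) (Function('N')(h, p) = Mul(1, Add(3, p)) = Add(3, p))
Function('Q')(r) = 24 (Function('Q')(r) = Mul(4, Add(7, -1)) = Mul(4, 6) = 24)
Function('Z')(k, y) = Add(3, Mul(-1, y)) (Function('Z')(k, y) = Add(Add(3, 0), Mul(-1, y)) = Add(3, Mul(-1, y)))
Mul(Function('Z')(-2, Mul(Add(-1, 5), 0)), Function('Q')(-2)) = Mul(Add(3, Mul(-1, Mul(Add(-1, 5), 0))), 24) = Mul(Add(3, Mul(-1, Mul(4, 0))), 24) = Mul(Add(3, Mul(-1, 0)), 24) = Mul(Add(3, 0), 24) = Mul(3, 24) = 72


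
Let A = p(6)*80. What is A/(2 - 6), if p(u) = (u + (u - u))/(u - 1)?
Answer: -24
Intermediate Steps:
p(u) = u/(-1 + u) (p(u) = (u + 0)/(-1 + u) = u/(-1 + u))
A = 96 (A = (6/(-1 + 6))*80 = (6/5)*80 = 96)
A/(2 - 6) = 96/(2 - 6) = 96/(-4) = 96*(-1/4) = -24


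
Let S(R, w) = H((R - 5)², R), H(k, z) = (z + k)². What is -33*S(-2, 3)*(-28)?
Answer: 2041116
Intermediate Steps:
H(k, z) = (k + z)²
S(R, w) = (R + (-5 + R)²)² (S(R, w) = ((R - 5)² + R)² = ((-5 + R)² + R)² = (R + (-5 + R)²)²)
-33*S(-2, 3)*(-28) = -33*(-2 + (-5 - 2)²)²*(-28) = -33*(-2 + (-7)²)²*(-28) = -33*(-2 + 49)²*(-28) = -33*47²*(-28) = -33*2209*(-28) = -72897*(-28) = -1*(-2041116) = 2041116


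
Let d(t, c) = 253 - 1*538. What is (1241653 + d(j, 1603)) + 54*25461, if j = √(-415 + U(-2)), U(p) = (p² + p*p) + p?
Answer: 2616262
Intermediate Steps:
U(p) = p + 2*p² (U(p) = (p² + p²) + p = 2*p² + p = p + 2*p²)
j = I*√409 (j = √(-415 - 2*(1 + 2*(-2))) = √(-415 - 2*(1 - 4)) = √(-415 - 2*(-3)) = √(-415 + 6) = √(-409) = I*√409 ≈ 20.224*I)
d(t, c) = -285 (d(t, c) = 253 - 538 = -285)
(1241653 + d(j, 1603)) + 54*25461 = (1241653 - 285) + 54*25461 = 1241368 + 1374894 = 2616262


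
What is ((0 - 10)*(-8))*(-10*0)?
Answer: 0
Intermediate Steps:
((0 - 10)*(-8))*(-10*0) = -10*(-8)*0 = 80*0 = 0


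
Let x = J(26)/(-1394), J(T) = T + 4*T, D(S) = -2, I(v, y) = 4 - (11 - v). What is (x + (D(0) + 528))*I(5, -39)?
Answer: -733114/697 ≈ -1051.8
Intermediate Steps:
I(v, y) = -7 + v (I(v, y) = 4 + (-11 + v) = -7 + v)
J(T) = 5*T
x = -65/697 (x = (5*26)/(-1394) = 130*(-1/1394) = -65/697 ≈ -0.093257)
(x + (D(0) + 528))*I(5, -39) = (-65/697 + (-2 + 528))*(-7 + 5) = (-65/697 + 526)*(-2) = (366557/697)*(-2) = -733114/697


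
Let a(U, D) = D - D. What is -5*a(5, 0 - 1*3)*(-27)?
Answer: 0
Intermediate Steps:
a(U, D) = 0
-5*a(5, 0 - 1*3)*(-27) = -5*0*(-27) = 0*(-27) = 0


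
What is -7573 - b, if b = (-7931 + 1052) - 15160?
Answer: 14466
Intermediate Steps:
b = -22039 (b = -6879 - 15160 = -22039)
-7573 - b = -7573 - 1*(-22039) = -7573 + 22039 = 14466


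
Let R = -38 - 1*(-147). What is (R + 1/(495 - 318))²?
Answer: 372258436/31329 ≈ 11882.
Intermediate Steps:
R = 109 (R = -38 + 147 = 109)
(R + 1/(495 - 318))² = (109 + 1/(495 - 318))² = (109 + 1/177)² = (19294/177)² = 372258436/31329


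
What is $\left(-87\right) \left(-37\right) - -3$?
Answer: $3222$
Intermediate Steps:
$\left(-87\right) \left(-37\right) - -3 = 3219 + \left(-12 + 15\right) = 3219 + 3 = 3222$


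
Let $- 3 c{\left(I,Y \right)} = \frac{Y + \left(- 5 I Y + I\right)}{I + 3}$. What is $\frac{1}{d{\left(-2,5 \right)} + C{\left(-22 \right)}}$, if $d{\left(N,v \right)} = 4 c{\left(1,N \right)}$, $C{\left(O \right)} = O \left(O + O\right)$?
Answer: $\frac{1}{965} \approx 0.0010363$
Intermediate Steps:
$C{\left(O \right)} = 2 O^{2}$ ($C{\left(O \right)} = O 2 O = 2 O^{2}$)
$c{\left(I,Y \right)} = - \frac{I + Y - 5 I Y}{3 \left(3 + I\right)}$ ($c{\left(I,Y \right)} = - \frac{\left(Y + \left(- 5 I Y + I\right)\right) \frac{1}{I + 3}}{3} = - \frac{\left(Y - \left(- I + 5 I Y\right)\right) \frac{1}{3 + I}}{3} = - \frac{\left(I + Y - 5 I Y\right) \frac{1}{3 + I}}{3} = - \frac{\frac{1}{3 + I} \left(I + Y - 5 I Y\right)}{3} = - \frac{I + Y - 5 I Y}{3 \left(3 + I\right)}$)
$d{\left(N,v \right)} = - \frac{1}{3} + \frac{4 N}{3}$ ($d{\left(N,v \right)} = 4 \frac{\left(-1\right) 1 - N + 5 \cdot 1 N}{3 \left(3 + 1\right)} = 4 \frac{-1 - N + 5 N}{3 \cdot 4} = 4 \cdot \frac{1}{3} \cdot \frac{1}{4} \left(-1 + 4 N\right) = 4 \left(- \frac{1}{12} + \frac{N}{3}\right) = - \frac{1}{3} + \frac{4 N}{3}$)
$\frac{1}{d{\left(-2,5 \right)} + C{\left(-22 \right)}} = \frac{1}{\left(- \frac{1}{3} + \frac{4}{3} \left(-2\right)\right) + 2 \left(-22\right)^{2}} = \frac{1}{\left(- \frac{1}{3} - \frac{8}{3}\right) + 2 \cdot 484} = \frac{1}{-3 + 968} = \frac{1}{965}$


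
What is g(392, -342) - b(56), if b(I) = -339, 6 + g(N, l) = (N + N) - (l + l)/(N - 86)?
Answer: 19027/17 ≈ 1119.2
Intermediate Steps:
g(N, l) = -6 + 2*N - 2*l/(-86 + N) (g(N, l) = -6 + ((N + N) - (l + l)/(N - 86)) = -6 + (2*N - 2*l/(-86 + N)) = -6 + 2*N - 2*l/(-86 + N))
g(392, -342) - b(56) = 2*(258 + 392² - 1*(-342) - 89*392)/(-86 + 392) - 1*(-339) = 2*(258 + 153664 + 342 - 34888)/306 + 339 = 2*(1/306)*119376 + 339 = 13264/17 + 339 = 19027/17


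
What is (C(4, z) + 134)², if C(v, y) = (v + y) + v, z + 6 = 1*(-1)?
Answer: 18225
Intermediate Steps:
z = -7 (z = -6 + 1*(-1) = -6 - 1 = -7)
C(v, y) = y + 2*v
(C(4, z) + 134)² = ((-7 + 2*4) + 134)² = ((-7 + 8) + 134)² = (1 + 134)² = 135² = 18225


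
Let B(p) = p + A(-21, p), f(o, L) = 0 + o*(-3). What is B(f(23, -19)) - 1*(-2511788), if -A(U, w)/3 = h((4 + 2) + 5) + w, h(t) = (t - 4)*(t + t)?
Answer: 2511464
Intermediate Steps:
h(t) = 2*t*(-4 + t) (h(t) = (-4 + t)*(2*t) = 2*t*(-4 + t))
f(o, L) = -3*o (f(o, L) = 0 - 3*o = -3*o)
A(U, w) = -462 - 3*w (A(U, w) = -3*(2*((4 + 2) + 5)*(-4 + ((4 + 2) + 5)) + w) = -3*(2*(6 + 5)*(-4 + (6 + 5)) + w) = -3*(2*11*(-4 + 11) + w) = -3*(2*11*7 + w) = -3*(154 + w) = -462 - 3*w)
B(p) = -462 - 2*p (B(p) = p + (-462 - 3*p) = -462 - 2*p)
B(f(23, -19)) - 1*(-2511788) = (-462 - (-6)*23) - 1*(-2511788) = (-462 - 2*(-69)) + 2511788 = (-462 + 138) + 2511788 = -324 + 2511788 = 2511464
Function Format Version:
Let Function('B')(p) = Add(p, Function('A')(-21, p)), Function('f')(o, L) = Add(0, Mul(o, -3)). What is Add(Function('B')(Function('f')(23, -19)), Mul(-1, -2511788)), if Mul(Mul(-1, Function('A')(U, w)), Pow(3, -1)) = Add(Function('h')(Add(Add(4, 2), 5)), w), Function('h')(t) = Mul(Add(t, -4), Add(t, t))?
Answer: 2511464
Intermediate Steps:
Function('h')(t) = Mul(2, t, Add(-4, t)) (Function('h')(t) = Mul(Add(-4, t), Mul(2, t)) = Mul(2, t, Add(-4, t)))
Function('f')(o, L) = Mul(-3, o) (Function('f')(o, L) = Add(0, Mul(-3, o)) = Mul(-3, o))
Function('A')(U, w) = Add(-462, Mul(-3, w)) (Function('A')(U, w) = Mul(-3, Add(Mul(2, Add(Add(4, 2), 5), Add(-4, Add(Add(4, 2), 5))), w)) = Mul(-3, Add(Mul(2, Add(6, 5), Add(-4, Add(6, 5))), w)) = Mul(-3, Add(Mul(2, 11, Add(-4, 11)), w)) = Mul(-3, Add(Mul(2, 11, 7), w)) = Mul(-3, Add(154, w)) = Add(-462, Mul(-3, w)))
Function('B')(p) = Add(-462, Mul(-2, p)) (Function('B')(p) = Add(p, Add(-462, Mul(-3, p))) = Add(-462, Mul(-2, p)))
Add(Function('B')(Function('f')(23, -19)), Mul(-1, -2511788)) = Add(Add(-462, Mul(-2, Mul(-3, 23))), Mul(-1, -2511788)) = Add(Add(-462, Mul(-2, -69)), 2511788) = Add(Add(-462, 138), 2511788) = Add(-324, 2511788) = 2511464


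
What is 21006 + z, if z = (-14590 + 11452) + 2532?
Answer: 20400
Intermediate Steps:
z = -606 (z = -3138 + 2532 = -606)
21006 + z = 21006 - 606 = 20400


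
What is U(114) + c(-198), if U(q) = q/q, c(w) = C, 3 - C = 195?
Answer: -191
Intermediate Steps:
C = -192 (C = 3 - 1*195 = 3 - 195 = -192)
c(w) = -192
U(q) = 1
U(114) + c(-198) = 1 - 192 = -191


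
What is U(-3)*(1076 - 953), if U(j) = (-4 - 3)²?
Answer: 6027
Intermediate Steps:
U(j) = 49 (U(j) = (-7)² = 49)
U(-3)*(1076 - 953) = 49*(1076 - 953) = 49*123 = 6027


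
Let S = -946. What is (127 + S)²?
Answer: 670761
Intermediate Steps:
(127 + S)² = (127 - 946)² = (-819)² = 670761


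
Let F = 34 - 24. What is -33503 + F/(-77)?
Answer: -2579741/77 ≈ -33503.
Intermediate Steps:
F = 10
-33503 + F/(-77) = -33503 + 10/(-77) = -33503 + 10*(-1/77) = -33503 - 10/77 = -2579741/77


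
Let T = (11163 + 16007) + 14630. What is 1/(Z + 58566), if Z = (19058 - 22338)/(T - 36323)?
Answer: 5477/320762702 ≈ 1.7075e-5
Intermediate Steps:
T = 41800 (T = 27170 + 14630 = 41800)
Z = -3280/5477 (Z = (19058 - 22338)/(41800 - 36323) = -3280/5477 ≈ -0.59887)
1/(Z + 58566) = 1/(-3280/5477 + 58566) = 1/(320762702/5477) = 5477/320762702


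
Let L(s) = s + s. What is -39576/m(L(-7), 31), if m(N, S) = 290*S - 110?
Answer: -1649/370 ≈ -4.4568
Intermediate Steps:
L(s) = 2*s
m(N, S) = -110 + 290*S
-39576/m(L(-7), 31) = -39576/(-110 + 290*31) = -39576/(-110 + 8990) = -39576/8880 = -39576*1/8880 = -1649/370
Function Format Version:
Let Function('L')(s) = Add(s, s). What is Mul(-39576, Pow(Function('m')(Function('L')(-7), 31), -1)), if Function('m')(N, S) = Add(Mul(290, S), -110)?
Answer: Rational(-1649, 370) ≈ -4.4568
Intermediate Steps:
Function('L')(s) = Mul(2, s)
Function('m')(N, S) = Add(-110, Mul(290, S))
Mul(-39576, Pow(Function('m')(Function('L')(-7), 31), -1)) = Mul(-39576, Pow(Add(-110, Mul(290, 31)), -1)) = Mul(-39576, Pow(Add(-110, 8990), -1)) = Mul(-39576, Pow(8880, -1)) = Mul(-39576, Rational(1, 8880)) = Rational(-1649, 370)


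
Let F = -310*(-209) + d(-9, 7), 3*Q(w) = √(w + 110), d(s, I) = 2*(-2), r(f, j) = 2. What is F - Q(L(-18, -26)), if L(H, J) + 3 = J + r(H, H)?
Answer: 64786 - √83/3 ≈ 64783.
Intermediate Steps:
L(H, J) = -1 + J (L(H, J) = -3 + (J + 2) = -3 + (2 + J) = -1 + J)
d(s, I) = -4
Q(w) = √(110 + w)/3 (Q(w) = √(w + 110)/3 = √(110 + w)/3)
F = 64786 (F = -310*(-209) - 4 = 64790 - 4 = 64786)
F - Q(L(-18, -26)) = 64786 - √(110 + (-1 - 26))/3 = 64786 - √(110 - 27)/3 = 64786 - √83/3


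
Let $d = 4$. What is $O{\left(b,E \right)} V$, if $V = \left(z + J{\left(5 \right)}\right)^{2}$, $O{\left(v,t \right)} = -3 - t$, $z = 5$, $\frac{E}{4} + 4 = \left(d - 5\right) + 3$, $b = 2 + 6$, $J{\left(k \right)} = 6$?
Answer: $605$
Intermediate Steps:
$b = 8$
$E = -8$ ($E = -16 + 4 \left(\left(4 - 5\right) + 3\right) = -16 + 4 \left(-1 + 3\right) = -16 + 4 \cdot 2 = -16 + 8 = -8$)
$V = 121$ ($V = \left(5 + 6\right)^{2} = 11^{2} = 121$)
$O{\left(b,E \right)} V = \left(-3 - -8\right) 121 = \left(-3 + 8\right) 121 = 5 \cdot 121 = 605$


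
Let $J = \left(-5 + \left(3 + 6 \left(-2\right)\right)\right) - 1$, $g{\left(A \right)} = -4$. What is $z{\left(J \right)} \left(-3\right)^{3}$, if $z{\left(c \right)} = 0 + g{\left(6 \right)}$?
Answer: $108$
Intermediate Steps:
$J = -15$ ($J = \left(-5 + \left(3 - 12\right)\right) - 1 = \left(-5 - 9\right) - 1 = -14 - 1 = -15$)
$z{\left(c \right)} = -4$ ($z{\left(c \right)} = 0 - 4 = -4$)
$z{\left(J \right)} \left(-3\right)^{3} = - 4 \left(-3\right)^{3} = \left(-4\right) \left(-27\right) = 108$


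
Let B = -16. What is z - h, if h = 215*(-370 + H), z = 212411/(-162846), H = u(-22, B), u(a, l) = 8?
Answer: 12674091769/162846 ≈ 77829.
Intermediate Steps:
H = 8
z = -212411/162846 (z = 212411*(-1/162846) = -212411/162846 ≈ -1.3044)
h = -77830 (h = 215*(-370 + 8) = 215*(-362) = -77830)
z - h = -212411/162846 - 1*(-77830) = -212411/162846 + 77830 = 12674091769/162846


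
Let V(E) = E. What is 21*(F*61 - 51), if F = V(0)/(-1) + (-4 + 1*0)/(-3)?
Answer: 637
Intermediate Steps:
F = 4/3 (F = 0/(-1) + (-4 + 1*0)/(-3) = 0*(-1) + (-4 + 0)*(-⅓) = 0 - 4*(-⅓) = 0 + 4/3 = 4/3 ≈ 1.3333)
21*(F*61 - 51) = 21*((4/3)*61 - 51) = 21*(244/3 - 51) = 21*(91/3) = 637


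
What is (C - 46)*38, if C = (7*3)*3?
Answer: 646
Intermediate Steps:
C = 63 (C = 21*3 = 63)
(C - 46)*38 = (63 - 46)*38 = 17*38 = 646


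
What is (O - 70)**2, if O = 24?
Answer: 2116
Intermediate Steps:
(O - 70)**2 = (24 - 70)**2 = (-46)**2 = 2116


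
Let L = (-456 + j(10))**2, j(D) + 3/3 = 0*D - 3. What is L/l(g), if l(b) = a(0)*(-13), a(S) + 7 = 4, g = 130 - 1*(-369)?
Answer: 211600/39 ≈ 5425.6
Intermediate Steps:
j(D) = -4 (j(D) = -1 + (0*D - 3) = -1 + (0 - 3) = -1 - 3 = -4)
g = 499 (g = 130 + 369 = 499)
a(S) = -3 (a(S) = -7 + 4 = -3)
L = 211600 (L = (-456 - 4)**2 = (-460)**2 = 211600)
l(b) = 39 (l(b) = -3*(-13) = 39)
L/l(g) = 211600/39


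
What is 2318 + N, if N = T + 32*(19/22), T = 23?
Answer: 26055/11 ≈ 2368.6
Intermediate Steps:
N = 557/11 (N = 23 + 32*(19/22) = 23 + 304/11 = 557/11 ≈ 50.636)
2318 + N = 2318 + 557/11 = 26055/11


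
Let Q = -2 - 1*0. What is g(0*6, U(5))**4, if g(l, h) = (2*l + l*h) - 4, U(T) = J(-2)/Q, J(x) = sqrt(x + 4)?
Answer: 256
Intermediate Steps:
J(x) = sqrt(4 + x)
Q = -2 (Q = -2 + 0 = -2)
U(T) = -sqrt(2)/2 (U(T) = sqrt(4 - 2)/(-2) = sqrt(2)*(-1/2) = -sqrt(2)/2)
g(l, h) = -4 + 2*l + h*l (g(l, h) = (2*l + h*l) - 4 = -4 + 2*l + h*l)
g(0*6, U(5))**4 = (-4 + 2*(0*6) + (-sqrt(2)/2)*(0*6))**4 = (-4 + 2*0 - sqrt(2)/2*0)**4 = (-4 + 0 + 0)**4 = (-4)**4 = 256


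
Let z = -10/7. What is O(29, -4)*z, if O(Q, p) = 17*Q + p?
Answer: -4890/7 ≈ -698.57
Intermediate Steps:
O(Q, p) = p + 17*Q
z = -10/7 (z = -10*1/7 = -10/7 ≈ -1.4286)
O(29, -4)*z = (-4 + 17*29)*(-10/7) = (-4 + 493)*(-10/7) = 489*(-10/7) = -4890/7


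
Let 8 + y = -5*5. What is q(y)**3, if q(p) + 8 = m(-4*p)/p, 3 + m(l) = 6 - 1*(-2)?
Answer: -19465109/35937 ≈ -541.65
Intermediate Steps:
m(l) = 5 (m(l) = -3 + (6 - 1*(-2)) = -3 + (6 + 2) = -3 + 8 = 5)
y = -33 (y = -8 - 5*5 = -8 - 25 = -33)
q(p) = -8 + 5/p
q(y)**3 = (-8 + 5/(-33))**3 = (-8 + 5*(-1/33))**3 = (-8 - 5/33)**3 = (-269/33)**3 = -19465109/35937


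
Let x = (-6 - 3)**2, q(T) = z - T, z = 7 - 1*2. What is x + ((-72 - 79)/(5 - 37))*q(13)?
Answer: 173/4 ≈ 43.250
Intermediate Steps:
z = 5 (z = 7 - 2 = 5)
q(T) = 5 - T
x = 81 (x = (-9)**2 = 81)
x + ((-72 - 79)/(5 - 37))*q(13) = 81 + ((-72 - 79)/(5 - 37))*(5 - 1*13) = 81 + (-151/(-32))*(5 - 13) = 81 - 151*(-1/32)*(-8) = 81 + (151/32)*(-8) = 81 - 151/4 = 173/4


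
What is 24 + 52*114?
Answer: 5952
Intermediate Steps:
24 + 52*114 = 24 + 5928 = 5952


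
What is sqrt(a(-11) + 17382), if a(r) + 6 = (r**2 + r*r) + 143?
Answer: sqrt(17761) ≈ 133.27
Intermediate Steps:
a(r) = 137 + 2*r**2 (a(r) = -6 + ((r**2 + r*r) + 143) = -6 + ((r**2 + r**2) + 143) = -6 + (2*r**2 + 143) = -6 + (143 + 2*r**2) = 137 + 2*r**2)
sqrt(a(-11) + 17382) = sqrt((137 + 2*(-11)**2) + 17382) = sqrt((137 + 2*121) + 17382) = sqrt((137 + 242) + 17382) = sqrt(379 + 17382) = sqrt(17761)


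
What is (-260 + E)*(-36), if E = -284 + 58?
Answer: 17496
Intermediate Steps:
E = -226
(-260 + E)*(-36) = (-260 - 226)*(-36) = -486*(-36) = 17496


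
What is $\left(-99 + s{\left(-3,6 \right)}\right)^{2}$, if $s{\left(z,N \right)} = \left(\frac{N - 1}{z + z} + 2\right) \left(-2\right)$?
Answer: $\frac{92416}{9} \approx 10268.0$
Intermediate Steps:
$s{\left(z,N \right)} = -4 - \frac{-1 + N}{z}$ ($s{\left(z,N \right)} = \left(\frac{-1 + N}{2 z} + 2\right) \left(-2\right) = \left(2 + \frac{-1 + N}{2 z}\right) \left(-2\right) = -4 - \frac{-1 + N}{z}$)
$\left(-99 + s{\left(-3,6 \right)}\right)^{2} = \left(-99 + \frac{1 - 6 - -12}{-3}\right)^{2} = \left(-99 - \frac{1 - 6 + 12}{3}\right)^{2} = \left(-99 - \frac{7}{3}\right)^{2} = \left(- \frac{304}{3}\right)^{2} = \frac{92416}{9}$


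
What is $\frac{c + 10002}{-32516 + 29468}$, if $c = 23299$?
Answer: $- \frac{33301}{3048} \approx -10.926$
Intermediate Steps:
$\frac{c + 10002}{-32516 + 29468} = \frac{23299 + 10002}{-32516 + 29468} = \frac{33301}{-3048} = 33301 \left(- \frac{1}{3048}\right) = - \frac{33301}{3048}$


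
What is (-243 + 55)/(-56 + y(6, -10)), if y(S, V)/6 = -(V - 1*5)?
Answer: -94/17 ≈ -5.5294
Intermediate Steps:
y(S, V) = 30 - 6*V (y(S, V) = 6*(-(V - 1*5)) = 6*(-(V - 5)) = 6*(-(-5 + V)) = 6*(5 - V) = 30 - 6*V)
(-243 + 55)/(-56 + y(6, -10)) = (-243 + 55)/(-56 + (30 - 6*(-10))) = -188/(-56 + (30 + 60)) = -188/(-56 + 90) = -188/34 = -188*1/34 = -94/17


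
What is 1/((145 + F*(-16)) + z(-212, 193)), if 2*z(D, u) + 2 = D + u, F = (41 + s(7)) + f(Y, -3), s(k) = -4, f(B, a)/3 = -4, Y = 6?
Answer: -2/531 ≈ -0.0037665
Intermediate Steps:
f(B, a) = -12 (f(B, a) = 3*(-4) = -12)
F = 25 (F = (41 - 4) - 12 = 37 - 12 = 25)
z(D, u) = -1 + D/2 + u/2 (z(D, u) = -1 + (D + u)/2 = -1 + (D/2 + u/2) = -1 + D/2 + u/2)
1/((145 + F*(-16)) + z(-212, 193)) = 1/((145 + 25*(-16)) + (-1 + (½)*(-212) + (½)*193)) = 1/((145 - 400) + (-1 - 106 + 193/2)) = 1/(-255 - 21/2) = 1/(-531/2) = -2/531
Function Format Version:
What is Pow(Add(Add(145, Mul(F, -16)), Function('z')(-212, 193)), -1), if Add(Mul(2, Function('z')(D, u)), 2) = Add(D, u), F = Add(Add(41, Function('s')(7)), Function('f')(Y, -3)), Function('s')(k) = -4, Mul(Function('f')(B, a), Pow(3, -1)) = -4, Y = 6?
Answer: Rational(-2, 531) ≈ -0.0037665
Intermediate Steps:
Function('f')(B, a) = -12 (Function('f')(B, a) = Mul(3, -4) = -12)
F = 25 (F = Add(Add(41, -4), -12) = Add(37, -12) = 25)
Function('z')(D, u) = Add(-1, Mul(Rational(1, 2), D), Mul(Rational(1, 2), u)) (Function('z')(D, u) = Add(-1, Mul(Rational(1, 2), Add(D, u))) = Add(-1, Add(Mul(Rational(1, 2), D), Mul(Rational(1, 2), u))) = Add(-1, Mul(Rational(1, 2), D), Mul(Rational(1, 2), u)))
Pow(Add(Add(145, Mul(F, -16)), Function('z')(-212, 193)), -1) = Pow(Add(Add(145, Mul(25, -16)), Add(-1, Mul(Rational(1, 2), -212), Mul(Rational(1, 2), 193))), -1) = Pow(Add(Add(145, -400), Add(-1, -106, Rational(193, 2))), -1) = Pow(Add(-255, Rational(-21, 2)), -1) = Pow(Rational(-531, 2), -1) = Rational(-2, 531)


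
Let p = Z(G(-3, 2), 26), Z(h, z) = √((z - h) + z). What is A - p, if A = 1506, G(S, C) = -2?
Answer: 1506 - 3*√6 ≈ 1498.7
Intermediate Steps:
Z(h, z) = √(-h + 2*z)
p = 3*√6 (p = √(-1*(-2) + 2*26) = √(2 + 52) = √54 = 3*√6 ≈ 7.3485)
A - p = 1506 - 3*√6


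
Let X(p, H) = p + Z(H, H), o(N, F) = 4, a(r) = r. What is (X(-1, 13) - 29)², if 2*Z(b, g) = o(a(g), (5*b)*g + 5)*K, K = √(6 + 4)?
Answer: 940 - 120*√10 ≈ 560.53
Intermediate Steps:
K = √10 ≈ 3.1623
Z(b, g) = 2*√10 (Z(b, g) = (4*√10)/2 = 2*√10)
X(p, H) = p + 2*√10
(X(-1, 13) - 29)² = ((-1 + 2*√10) - 29)² = (-30 + 2*√10)²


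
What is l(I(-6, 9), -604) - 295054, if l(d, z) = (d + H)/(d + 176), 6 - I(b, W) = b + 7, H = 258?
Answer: -53404511/181 ≈ -2.9505e+5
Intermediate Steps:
I(b, W) = -1 - b (I(b, W) = 6 - (b + 7) = 6 - (7 + b) = 6 + (-7 - b) = -1 - b)
l(d, z) = (258 + d)/(176 + d) (l(d, z) = (d + 258)/(d + 176) = (258 + d)/(176 + d))
l(I(-6, 9), -604) - 295054 = (258 + (-1 - 1*(-6)))/(176 + (-1 - 1*(-6))) - 295054 = (258 + (-1 + 6))/(176 + (-1 + 6)) - 295054 = (258 + 5)/(176 + 5) - 295054 = 263/181 - 295054 = -53404511/181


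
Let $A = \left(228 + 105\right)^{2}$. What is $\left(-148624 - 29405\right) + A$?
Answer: $-67140$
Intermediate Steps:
$A = 110889$ ($A = 333^{2} = 110889$)
$\left(-148624 - 29405\right) + A = \left(-148624 - 29405\right) + 110889 = -178029 + 110889 = -67140$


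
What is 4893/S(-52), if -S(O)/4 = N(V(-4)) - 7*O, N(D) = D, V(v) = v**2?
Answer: -4893/1520 ≈ -3.2191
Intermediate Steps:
S(O) = -64 + 28*O (S(O) = -4*((-4)**2 - 7*O) = -4*(16 - 7*O) = -64 + 28*O)
4893/S(-52) = 4893/(-64 + 28*(-52)) = 4893/(-64 - 1456) = 4893/(-1520) = 4893*(-1/1520) = -4893/1520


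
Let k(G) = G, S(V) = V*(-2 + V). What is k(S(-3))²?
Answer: 225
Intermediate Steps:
k(S(-3))² = (-3*(-2 - 3))² = (-3*(-5))² = 15² = 225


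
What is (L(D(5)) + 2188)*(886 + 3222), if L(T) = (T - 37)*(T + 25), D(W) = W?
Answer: 5044624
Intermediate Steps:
L(T) = (-37 + T)*(25 + T)
(L(D(5)) + 2188)*(886 + 3222) = ((-925 + 5**2 - 12*5) + 2188)*(886 + 3222) = ((-925 + 25 - 60) + 2188)*4108 = (-960 + 2188)*4108 = 1228*4108 = 5044624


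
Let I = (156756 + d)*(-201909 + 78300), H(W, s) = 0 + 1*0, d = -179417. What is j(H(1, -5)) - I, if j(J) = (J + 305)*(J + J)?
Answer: -2801103549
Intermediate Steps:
H(W, s) = 0 (H(W, s) = 0 + 0 = 0)
j(J) = 2*J*(305 + J) (j(J) = (305 + J)*(2*J) = 2*J*(305 + J))
I = 2801103549 (I = (156756 - 179417)*(-201909 + 78300) = -22661*(-123609) = 2801103549)
j(H(1, -5)) - I = 2*0*(305 + 0) - 1*2801103549 = 2*0*305 - 2801103549 = 0 - 2801103549 = -2801103549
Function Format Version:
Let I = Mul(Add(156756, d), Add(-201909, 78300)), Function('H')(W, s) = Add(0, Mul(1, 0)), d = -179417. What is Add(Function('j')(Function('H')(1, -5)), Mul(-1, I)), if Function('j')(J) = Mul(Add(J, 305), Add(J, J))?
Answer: -2801103549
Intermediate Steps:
Function('H')(W, s) = 0 (Function('H')(W, s) = Add(0, 0) = 0)
Function('j')(J) = Mul(2, J, Add(305, J)) (Function('j')(J) = Mul(Add(305, J), Mul(2, J)) = Mul(2, J, Add(305, J)))
I = 2801103549 (I = Mul(Add(156756, -179417), Add(-201909, 78300)) = Mul(-22661, -123609) = 2801103549)
Add(Function('j')(Function('H')(1, -5)), Mul(-1, I)) = Add(Mul(2, 0, Add(305, 0)), Mul(-1, 2801103549)) = Add(Mul(2, 0, 305), -2801103549) = Add(0, -2801103549) = -2801103549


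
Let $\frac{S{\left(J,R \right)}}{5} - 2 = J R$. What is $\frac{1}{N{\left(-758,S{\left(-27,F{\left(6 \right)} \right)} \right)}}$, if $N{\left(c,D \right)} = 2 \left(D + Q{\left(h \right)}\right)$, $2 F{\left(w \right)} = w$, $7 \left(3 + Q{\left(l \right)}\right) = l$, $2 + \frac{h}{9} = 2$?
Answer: $- \frac{1}{796} \approx -0.0012563$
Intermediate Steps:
$h = 0$ ($h = -18 + 9 \cdot 2 = -18 + 18 = 0$)
$Q{\left(l \right)} = -3 + \frac{l}{7}$
$F{\left(w \right)} = \frac{w}{2}$
$S{\left(J,R \right)} = 10 + 5 J R$
$N{\left(c,D \right)} = -6 + 2 D$ ($N{\left(c,D \right)} = 2 \left(D + \left(-3 + \frac{1}{7} \cdot 0\right)\right) = 2 \left(D + \left(-3 + 0\right)\right) = 2 \left(D - 3\right) = 2 \left(-3 + D\right) = -6 + 2 D$)
$\frac{1}{N{\left(-758,S{\left(-27,F{\left(6 \right)} \right)} \right)}} = \frac{1}{-6 + 2 \left(10 + 5 \left(-27\right) \frac{1}{2} \cdot 6\right)} = \frac{1}{-6 + 2 \left(10 + 5 \left(-27\right) 3\right)} = \frac{1}{-6 + 2 \left(10 - 405\right)} = \frac{1}{-6 + 2 \left(-395\right)} = \frac{1}{-6 - 790} = \frac{1}{-796} = - \frac{1}{796}$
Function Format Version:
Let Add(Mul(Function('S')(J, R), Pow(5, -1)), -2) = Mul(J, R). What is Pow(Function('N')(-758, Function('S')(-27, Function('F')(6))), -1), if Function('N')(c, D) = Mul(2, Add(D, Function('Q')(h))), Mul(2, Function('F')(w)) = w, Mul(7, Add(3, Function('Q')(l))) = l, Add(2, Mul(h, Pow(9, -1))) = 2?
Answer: Rational(-1, 796) ≈ -0.0012563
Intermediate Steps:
h = 0 (h = Add(-18, Mul(9, 2)) = Add(-18, 18) = 0)
Function('Q')(l) = Add(-3, Mul(Rational(1, 7), l))
Function('F')(w) = Mul(Rational(1, 2), w)
Function('S')(J, R) = Add(10, Mul(5, J, R)) (Function('S')(J, R) = Add(10, Mul(5, Mul(J, R))) = Add(10, Mul(5, J, R)))
Function('N')(c, D) = Add(-6, Mul(2, D)) (Function('N')(c, D) = Mul(2, Add(D, Add(-3, Mul(Rational(1, 7), 0)))) = Mul(2, Add(D, Add(-3, 0))) = Mul(2, Add(D, -3)) = Mul(2, Add(-3, D)) = Add(-6, Mul(2, D)))
Pow(Function('N')(-758, Function('S')(-27, Function('F')(6))), -1) = Pow(Add(-6, Mul(2, Add(10, Mul(5, -27, Mul(Rational(1, 2), 6))))), -1) = Pow(Add(-6, Mul(2, Add(10, Mul(5, -27, 3)))), -1) = Pow(Add(-6, Mul(2, Add(10, -405))), -1) = Pow(Add(-6, Mul(2, -395)), -1) = Pow(Add(-6, -790), -1) = Pow(-796, -1) = Rational(-1, 796)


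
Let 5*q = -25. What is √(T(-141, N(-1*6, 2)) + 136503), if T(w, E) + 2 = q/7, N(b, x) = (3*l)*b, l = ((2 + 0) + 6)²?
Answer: √6688514/7 ≈ 369.46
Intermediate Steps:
q = -5 (q = (⅕)*(-25) = -5)
l = 64 (l = (2 + 6)² = 8² = 64)
N(b, x) = 192*b (N(b, x) = (3*64)*b = 192*b)
T(w, E) = -19/7 (T(w, E) = -2 - 5/7 = -19/7)
√(T(-141, N(-1*6, 2)) + 136503) = √(-19/7 + 136503) = √(955502/7) = √6688514/7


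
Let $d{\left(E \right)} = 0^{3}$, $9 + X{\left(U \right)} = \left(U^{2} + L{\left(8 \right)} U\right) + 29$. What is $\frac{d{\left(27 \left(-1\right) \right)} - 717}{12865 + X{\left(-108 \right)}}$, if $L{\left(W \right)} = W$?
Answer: $- \frac{239}{7895} \approx -0.030272$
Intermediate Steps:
$X{\left(U \right)} = 20 + U^{2} + 8 U$ ($X{\left(U \right)} = -9 + \left(\left(U^{2} + 8 U\right) + 29\right) = -9 + \left(29 + U^{2} + 8 U\right) = 20 + U^{2} + 8 U$)
$d{\left(E \right)} = 0$
$\frac{d{\left(27 \left(-1\right) \right)} - 717}{12865 + X{\left(-108 \right)}} = \frac{0 - 717}{12865 + \left(20 + \left(-108\right)^{2} + 8 \left(-108\right)\right)} = - \frac{717}{12865 + \left(20 + 11664 - 864\right)} = - \frac{717}{12865 + 10820} = - \frac{717}{23685} = \left(-717\right) \frac{1}{23685} = - \frac{239}{7895}$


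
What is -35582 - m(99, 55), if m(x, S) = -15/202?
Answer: -7187549/202 ≈ -35582.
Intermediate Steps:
m(x, S) = -15/202 (m(x, S) = -15*1/202 = -15/202)
-35582 - m(99, 55) = -35582 - 1*(-15/202) = -35582 + 15/202 = -7187549/202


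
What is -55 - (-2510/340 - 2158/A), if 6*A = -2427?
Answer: -1456515/27506 ≈ -52.953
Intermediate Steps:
A = -809/2 (A = (1/6)*(-2427) = -809/2 ≈ -404.50)
-55 - (-2510/340 - 2158/A) = -55 - (-2510/340 - 2158/(-809/2)) = -55 - (-2510*1/340 - 2158*(-2/809)) = -55 - (-251/34 + 4316/809) = -55 - 1*(-56315/27506) = -55 + 56315/27506 = -1456515/27506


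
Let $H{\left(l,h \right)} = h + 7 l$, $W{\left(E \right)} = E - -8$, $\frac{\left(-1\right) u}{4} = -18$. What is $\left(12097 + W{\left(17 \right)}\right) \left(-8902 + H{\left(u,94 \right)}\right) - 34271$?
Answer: $-100695359$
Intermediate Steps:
$u = 72$ ($u = \left(-4\right) \left(-18\right) = 72$)
$W{\left(E \right)} = 8 + E$ ($W{\left(E \right)} = E + 8 = 8 + E$)
$\left(12097 + W{\left(17 \right)}\right) \left(-8902 + H{\left(u,94 \right)}\right) - 34271 = \left(12097 + \left(8 + 17\right)\right) \left(-8902 + \left(94 + 7 \cdot 72\right)\right) - 34271 = \left(12097 + 25\right) \left(-8902 + \left(94 + 504\right)\right) - 34271 = 12122 \left(-8902 + 598\right) - 34271 = 12122 \left(-8304\right) - 34271 = -100661088 - 34271 = -100695359$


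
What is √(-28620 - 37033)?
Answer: I*√65653 ≈ 256.23*I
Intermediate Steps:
√(-28620 - 37033) = √(-65653) = I*√65653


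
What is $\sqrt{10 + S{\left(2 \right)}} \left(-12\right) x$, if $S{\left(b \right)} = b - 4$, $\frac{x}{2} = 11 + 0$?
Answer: $- 528 \sqrt{2} \approx -746.71$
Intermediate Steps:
$x = 22$ ($x = 2 \left(11 + 0\right) = 2 \cdot 11 = 22$)
$S{\left(b \right)} = -4 + b$
$\sqrt{10 + S{\left(2 \right)}} \left(-12\right) x = \sqrt{10 + \left(-4 + 2\right)} \left(-12\right) 22 = \sqrt{10 - 2} \left(-12\right) 22 = \sqrt{8} \left(-12\right) 22 = 2 \sqrt{2} \left(-12\right) 22 = - 24 \sqrt{2} \cdot 22 = - 528 \sqrt{2}$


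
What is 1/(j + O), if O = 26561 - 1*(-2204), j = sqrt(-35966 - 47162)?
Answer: 28765/827508353 - 2*I*sqrt(20782)/827508353 ≈ 3.4761e-5 - 3.4842e-7*I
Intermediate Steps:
j = 2*I*sqrt(20782) (j = sqrt(-83128) = 2*I*sqrt(20782) ≈ 288.32*I)
O = 28765 (O = 26561 + 2204 = 28765)
1/(j + O) = 1/(2*I*sqrt(20782) + 28765) = 1/(28765 + 2*I*sqrt(20782))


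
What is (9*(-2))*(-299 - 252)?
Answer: 9918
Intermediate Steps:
(9*(-2))*(-299 - 252) = -18*(-551) = 9918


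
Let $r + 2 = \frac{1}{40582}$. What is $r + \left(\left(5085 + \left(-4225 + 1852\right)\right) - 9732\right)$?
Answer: $- \frac{284966803}{40582} \approx -7022.0$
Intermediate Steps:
$r = - \frac{81163}{40582}$ ($r = -2 + \frac{1}{40582} = - \frac{81163}{40582} \approx -2.0$)
$r + \left(\left(5085 + \left(-4225 + 1852\right)\right) - 9732\right) = - \frac{81163}{40582} + \left(\left(5085 + \left(-4225 + 1852\right)\right) - 9732\right) = - \frac{81163}{40582} + \left(\left(5085 - 2373\right) - 9732\right) = - \frac{81163}{40582} + \left(2712 - 9732\right) = - \frac{81163}{40582} - 7020 = - \frac{284966803}{40582}$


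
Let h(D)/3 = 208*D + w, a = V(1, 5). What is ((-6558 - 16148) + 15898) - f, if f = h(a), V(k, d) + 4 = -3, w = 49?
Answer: -2587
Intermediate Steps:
V(k, d) = -7 (V(k, d) = -4 - 3 = -7)
a = -7
h(D) = 147 + 624*D (h(D) = 3*(208*D + 49) = 3*(49 + 208*D) = 147 + 624*D)
f = -4221 (f = 147 + 624*(-7) = 147 - 4368 = -4221)
((-6558 - 16148) + 15898) - f = ((-6558 - 16148) + 15898) - 1*(-4221) = (-22706 + 15898) + 4221 = -6808 + 4221 = -2587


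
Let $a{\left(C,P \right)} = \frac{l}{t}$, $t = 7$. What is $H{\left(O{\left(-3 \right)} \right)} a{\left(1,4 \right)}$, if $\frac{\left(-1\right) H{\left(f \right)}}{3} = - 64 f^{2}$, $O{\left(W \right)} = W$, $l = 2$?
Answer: $\frac{3456}{7} \approx 493.71$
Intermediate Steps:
$a{\left(C,P \right)} = \frac{2}{7}$
$H{\left(f \right)} = 192 f^{2}$ ($H{\left(f \right)} = - 3 \left(- 64 f^{2}\right) = 192 f^{2}$)
$H{\left(O{\left(-3 \right)} \right)} a{\left(1,4 \right)} = 192 \left(-3\right)^{2} \cdot \frac{2}{7} = 192 \cdot 9 \cdot \frac{2}{7} = 1728 \cdot \frac{2}{7} = \frac{3456}{7}$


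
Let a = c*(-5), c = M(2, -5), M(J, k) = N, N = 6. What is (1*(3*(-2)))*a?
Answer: 180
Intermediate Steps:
M(J, k) = 6
c = 6
a = -30 (a = 6*(-5) = -30)
(1*(3*(-2)))*a = (1*(3*(-2)))*(-30) = (1*(-6))*(-30) = -6*(-30) = 180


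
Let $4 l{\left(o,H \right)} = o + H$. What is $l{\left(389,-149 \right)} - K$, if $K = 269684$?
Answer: $-269624$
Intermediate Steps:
$l{\left(o,H \right)} = \frac{H}{4} + \frac{o}{4}$ ($l{\left(o,H \right)} = \frac{o + H}{4} = \frac{H + o}{4} = \frac{H}{4} + \frac{o}{4}$)
$l{\left(389,-149 \right)} - K = \left(\frac{1}{4} \left(-149\right) + \frac{1}{4} \cdot 389\right) - 269684 = \left(- \frac{149}{4} + \frac{389}{4}\right) - 269684 = 60 - 269684 = -269624$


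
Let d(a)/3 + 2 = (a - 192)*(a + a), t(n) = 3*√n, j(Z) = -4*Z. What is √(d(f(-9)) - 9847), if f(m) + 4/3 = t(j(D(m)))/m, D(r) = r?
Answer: I*√53517/3 ≈ 77.112*I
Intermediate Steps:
f(m) = -4/3 + 6*√(-m)/m (f(m) = -4/3 + (3*√(-4*m))/m = -4/3 + (3*(2*√(-m)))/m = -4/3 + (6*√(-m))/m = -4/3 + 6*√(-m)/m)
d(a) = -6 + 6*a*(-192 + a) (d(a) = -6 + 3*((a - 192)*(a + a)) = -6 + 3*((-192 + a)*(2*a)) = -6 + 3*(2*a*(-192 + a)) = -6 + 6*a*(-192 + a))
√(d(f(-9)) - 9847) = √((-6 - 1152*(-4/3 + 6*√(-1*(-9))/(-9)) + 6*(-4/3 + 6*√(-1*(-9))/(-9))²) - 9847) = √((-6 - 1152*(-4/3 + 6*(-⅑)*√9) + 6*(-4/3 + 6*(-⅑)*√9)²) - 9847) = √((-6 - 1152*(-4/3 + 6*(-⅑)*3) + 6*(-4/3 + 6*(-⅑)*3)²) - 9847) = √((-6 - 1152*(-4/3 - 2) + 6*(-4/3 - 2)²) - 9847) = √((-6 - 1152*(-10/3) + 6*(-10/3)²) - 9847) = √((-6 + 3840 + 6*(100/9)) - 9847) = √((-6 + 3840 + 200/3) - 9847) = √(11702/3 - 9847) = √(-17839/3) = I*√53517/3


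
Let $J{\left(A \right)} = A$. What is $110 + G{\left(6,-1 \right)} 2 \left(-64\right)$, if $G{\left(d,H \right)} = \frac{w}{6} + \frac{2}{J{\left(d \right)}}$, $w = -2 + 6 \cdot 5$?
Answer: $-530$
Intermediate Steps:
$w = 28$ ($w = -2 + 30 = 28$)
$G{\left(d,H \right)} = \frac{14}{3} + \frac{2}{d}$ ($G{\left(d,H \right)} = \frac{28}{6} + \frac{2}{d} = 28 \cdot \frac{1}{6} + \frac{2}{d} = \frac{14}{3} + \frac{2}{d}$)
$110 + G{\left(6,-1 \right)} 2 \left(-64\right) = 110 + \left(\frac{14}{3} + \frac{2}{6}\right) 2 \left(-64\right) = 110 + \left(\frac{14}{3} + 2 \cdot \frac{1}{6}\right) 2 \left(-64\right) = 110 + \left(\frac{14}{3} + \frac{1}{3}\right) 2 \left(-64\right) = 110 + 5 \cdot 2 \left(-64\right) = 110 + 10 \left(-64\right) = 110 - 640 = -530$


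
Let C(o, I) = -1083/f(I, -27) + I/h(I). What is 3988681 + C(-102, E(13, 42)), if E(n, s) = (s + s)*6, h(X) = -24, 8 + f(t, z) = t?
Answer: 1978374277/496 ≈ 3.9887e+6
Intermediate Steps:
f(t, z) = -8 + t
E(n, s) = 12*s (E(n, s) = (2*s)*6 = 12*s)
C(o, I) = -1083/(-8 + I) - I/24 (C(o, I) = -1083/(-8 + I) + I/(-24) = -1083/(-8 + I) + I*(-1/24) = -1083/(-8 + I) - I/24)
3988681 + C(-102, E(13, 42)) = 3988681 + (-1083/(-8 + 12*42) - 42/2) = 3988681 + (-1083/(-8 + 504) - 1/24*504) = 3988681 + (-1083/496 - 21) = 3988681 - 11499/496 = 1978374277/496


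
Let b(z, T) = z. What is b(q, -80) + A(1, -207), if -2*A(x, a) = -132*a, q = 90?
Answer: -13572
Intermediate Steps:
A(x, a) = 66*a (A(x, a) = -(-66)*a = 66*a)
b(q, -80) + A(1, -207) = 90 + 66*(-207) = 90 - 13662 = -13572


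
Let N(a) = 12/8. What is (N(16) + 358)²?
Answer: 516961/4 ≈ 1.2924e+5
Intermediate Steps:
N(a) = 3/2 (N(a) = 12*(⅛) = 3/2)
(N(16) + 358)² = (3/2 + 358)² = (719/2)² = 516961/4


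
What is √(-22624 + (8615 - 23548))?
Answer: 3*I*√4173 ≈ 193.8*I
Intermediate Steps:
√(-22624 + (8615 - 23548)) = √(-22624 - 14933) = √(-37557) = 3*I*√4173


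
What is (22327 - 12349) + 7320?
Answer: 17298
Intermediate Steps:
(22327 - 12349) + 7320 = 9978 + 7320 = 17298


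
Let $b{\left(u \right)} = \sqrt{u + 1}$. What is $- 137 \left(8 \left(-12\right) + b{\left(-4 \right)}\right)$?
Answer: $13152 - 137 i \sqrt{3} \approx 13152.0 - 237.29 i$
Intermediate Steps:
$b{\left(u \right)} = \sqrt{1 + u}$
$- 137 \left(8 \left(-12\right) + b{\left(-4 \right)}\right) = - 137 \left(8 \left(-12\right) + \sqrt{1 - 4}\right) = - 137 \left(-96 + \sqrt{-3}\right) = - 137 \left(-96 + i \sqrt{3}\right) = 13152 - 137 i \sqrt{3}$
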